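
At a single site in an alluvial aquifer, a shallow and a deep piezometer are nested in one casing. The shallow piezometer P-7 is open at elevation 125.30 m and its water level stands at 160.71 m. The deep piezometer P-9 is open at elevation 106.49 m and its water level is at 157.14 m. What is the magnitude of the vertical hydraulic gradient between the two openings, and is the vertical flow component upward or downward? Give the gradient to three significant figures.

Total head at P-7: h = 160.71 m (water level in the standpipe).
Total head at P-9: h = 157.14 m.
Δh = h(P-7) − h(P-9) = 160.71 − 157.14 = 3.57 m.
Vertical separation Δz = 125.30 − 106.49 = 18.81 m.
|i_v| = |Δh| / Δz = 3.57 / 18.81 = 0.190.
Head is higher in the shallow piezometer, so vertical flow is downward (recharge condition).

|i_v| ≈ 0.190; vertical flow is downward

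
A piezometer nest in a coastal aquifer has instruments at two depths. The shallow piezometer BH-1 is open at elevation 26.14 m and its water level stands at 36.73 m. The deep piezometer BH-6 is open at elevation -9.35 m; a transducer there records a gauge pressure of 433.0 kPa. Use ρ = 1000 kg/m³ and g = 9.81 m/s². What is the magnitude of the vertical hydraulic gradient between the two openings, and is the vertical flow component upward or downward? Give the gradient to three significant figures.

|i_v| ≈ 0.0547; vertical flow is downward

Total head at BH-1: h = 36.73 m (water level in the standpipe).
Pressure head at BH-6: ψ = P/(ρg) = 433.0×1000 / (1000 × 9.81) = 44.14 m.
Total head at BH-6: h = z + ψ = -9.35 + 44.14 = 34.79 m.
Δh = h(BH-1) − h(BH-6) = 36.73 − 34.79 = 1.94 m.
Vertical separation Δz = 26.14 − (-9.35) = 35.49 m.
|i_v| = |Δh| / Δz = 1.94 / 35.49 = 0.0547.
Head is higher in the shallow piezometer, so vertical flow is downward (recharge condition).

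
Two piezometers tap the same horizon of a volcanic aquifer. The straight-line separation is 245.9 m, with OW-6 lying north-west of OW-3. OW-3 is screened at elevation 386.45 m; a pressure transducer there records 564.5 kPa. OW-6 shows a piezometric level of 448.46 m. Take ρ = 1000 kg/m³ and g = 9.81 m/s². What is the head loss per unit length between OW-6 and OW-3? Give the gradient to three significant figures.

i ≈ 0.0182 m/m

Pressure head at OW-3: ψ = P/(ρg) = 564.5×1000 / (1000 × 9.81) = 57.54 m.
Total head at OW-3: h = z + ψ = 386.45 + 57.54 = 443.99 m.
Total head at OW-6: h = 448.46 m (water level in the piezometer is the total head).
Head difference: h(OW-3) − h(OW-6) = 443.99 − 448.46 = -4.47 m.
Hydraulic gradient: i = |Δh| / L = 4.47 / 245.9 = 0.0182.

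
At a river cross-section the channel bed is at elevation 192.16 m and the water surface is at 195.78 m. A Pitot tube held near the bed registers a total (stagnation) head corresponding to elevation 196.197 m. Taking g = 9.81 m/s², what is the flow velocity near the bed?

Near the bed, under hydrostatic conditions, the piezometric head (z + ψ) equals the free-surface elevation, 195.78 m.
Velocity head = total − piezometric = 196.197 − 195.78 = 0.417 m.
v = √(2g·h_v) = √(2 × 9.81 × 0.417) = 2.86 m/s.

v ≈ 2.86 m/s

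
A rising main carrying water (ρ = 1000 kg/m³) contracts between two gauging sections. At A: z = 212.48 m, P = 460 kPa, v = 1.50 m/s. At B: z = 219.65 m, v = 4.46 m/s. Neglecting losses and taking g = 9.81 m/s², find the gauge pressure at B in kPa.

Pressure head at A: ψ₁ = P₁/(ρg) = 460×1000 / (1000 × 9.81) = 46.89 m.
Velocity heads: v₁²/2g = 1.50²/19.62 = 0.115 m; v₂²/2g = 4.46²/19.62 = 1.014 m.
Total head H = z₁ + ψ₁ + v₁²/2g = 212.48 + 46.89 + 0.115 = 259.49 m.
ψ₂ = H − z₂ − v₂²/2g = 259.49 − 219.65 − 1.014 = 38.83 m.
P₂ = ρgψ₂ = 1000 × 9.81 × 38.83 ≈ 381 kPa.

P₂ ≈ 381 kPa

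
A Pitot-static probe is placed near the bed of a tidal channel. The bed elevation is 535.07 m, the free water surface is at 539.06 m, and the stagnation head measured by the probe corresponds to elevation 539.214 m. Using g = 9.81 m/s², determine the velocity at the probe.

Near the bed, under hydrostatic conditions, the piezometric head (z + ψ) equals the free-surface elevation, 539.06 m.
Velocity head = total − piezometric = 539.214 − 539.06 = 0.154 m.
v = √(2g·h_v) = √(2 × 9.81 × 0.154) = 1.74 m/s.

v ≈ 1.74 m/s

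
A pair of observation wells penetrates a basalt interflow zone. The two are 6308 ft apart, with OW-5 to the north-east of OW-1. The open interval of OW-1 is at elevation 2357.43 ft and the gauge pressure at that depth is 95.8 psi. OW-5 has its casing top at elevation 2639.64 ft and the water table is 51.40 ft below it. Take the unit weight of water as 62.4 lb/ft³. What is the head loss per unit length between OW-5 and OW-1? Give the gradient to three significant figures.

Pressure head at OW-1: ψ = 144·P/γ = 144 × 95.8 / 62.4 = 221.08 ft.
Total head at OW-1: h = z + ψ = 2357.43 + 221.08 = 2578.51 ft.
Total head at OW-5: h = 2639.64 − 51.40 = 2588.24 ft.
Head difference: h(OW-1) − h(OW-5) = 2578.51 − 2588.24 = -9.73 ft.
Hydraulic gradient: i = |Δh| / L = 9.73 / 6308 = 0.00154.

i ≈ 0.00154 ft/ft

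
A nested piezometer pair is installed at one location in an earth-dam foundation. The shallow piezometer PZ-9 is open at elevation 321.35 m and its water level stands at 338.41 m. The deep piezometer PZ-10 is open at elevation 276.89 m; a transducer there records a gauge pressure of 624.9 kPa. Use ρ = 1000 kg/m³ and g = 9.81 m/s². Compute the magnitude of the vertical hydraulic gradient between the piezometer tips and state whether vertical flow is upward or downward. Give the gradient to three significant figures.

|i_v| ≈ 0.0490; vertical flow is upward

Total head at PZ-9: h = 338.41 m (water level in the standpipe).
Pressure head at PZ-10: ψ = P/(ρg) = 624.9×1000 / (1000 × 9.81) = 63.70 m.
Total head at PZ-10: h = z + ψ = 276.89 + 63.70 = 340.59 m.
Δh = h(PZ-9) − h(PZ-10) = 338.41 − 340.59 = -2.18 m.
Vertical separation Δz = 321.35 − 276.89 = 44.46 m.
|i_v| = |Δh| / Δz = 2.18 / 44.46 = 0.0490.
Head is higher in the deep piezometer, so vertical flow is upward (discharge condition).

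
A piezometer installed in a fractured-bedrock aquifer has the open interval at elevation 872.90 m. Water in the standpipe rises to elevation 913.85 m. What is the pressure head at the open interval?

ψ ≈ 40.95 m

Total head h = 913.85 m (the water-surface elevation in the piezometer).
Pressure head ψ = h − z = 913.85 − 872.90 = 40.95 m.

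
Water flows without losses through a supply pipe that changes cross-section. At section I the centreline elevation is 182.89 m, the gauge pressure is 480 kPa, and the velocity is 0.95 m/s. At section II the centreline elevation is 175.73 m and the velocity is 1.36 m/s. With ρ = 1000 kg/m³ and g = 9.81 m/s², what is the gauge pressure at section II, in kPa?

P₂ ≈ 550 kPa

Pressure head at I: ψ₁ = P₁/(ρg) = 480×1000 / (1000 × 9.81) = 48.93 m.
Velocity heads: v₁²/2g = 0.95²/19.62 = 0.046 m; v₂²/2g = 1.36²/19.62 = 0.094 m.
Total head H = z₁ + ψ₁ + v₁²/2g = 182.89 + 48.93 + 0.046 = 231.87 m.
ψ₂ = H − z₂ − v₂²/2g = 231.87 − 175.73 − 0.094 = 56.05 m.
P₂ = ρgψ₂ = 1000 × 9.81 × 56.05 ≈ 550 kPa.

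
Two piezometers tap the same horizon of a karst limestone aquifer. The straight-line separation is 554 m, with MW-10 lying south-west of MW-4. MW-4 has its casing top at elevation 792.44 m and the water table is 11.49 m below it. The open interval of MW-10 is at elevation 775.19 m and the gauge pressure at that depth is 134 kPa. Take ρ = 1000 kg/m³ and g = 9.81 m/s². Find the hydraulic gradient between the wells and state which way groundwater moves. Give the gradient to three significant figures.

i ≈ 0.0143; groundwater flows toward the north-east

Total head at MW-4: h = 792.44 − 11.49 = 780.95 m.
Pressure head at MW-10: ψ = P/(ρg) = 134×1000 / (1000 × 9.81) = 13.66 m.
Total head at MW-10: h = z + ψ = 775.19 + 13.66 = 788.85 m.
Head difference: h(MW-4) − h(MW-10) = 780.95 − 788.85 = -7.90 m.
Hydraulic gradient: i = |Δh| / L = 7.90 / 554 = 0.0143.
Flow is from higher to lower head: from MW-10 toward MW-4, i.e. toward the north-east.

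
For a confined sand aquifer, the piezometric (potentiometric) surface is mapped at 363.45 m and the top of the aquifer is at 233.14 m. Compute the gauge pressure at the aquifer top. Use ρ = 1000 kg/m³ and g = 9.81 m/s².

Pressure head at the aquifer top: ψ = h − z = 363.45 − 233.14 = 130.31 m.
P = ρgψ = 1000 × 9.81 × 130.31 = 1278341 Pa ≈ 1280 kPa.

P ≈ 1280 kPa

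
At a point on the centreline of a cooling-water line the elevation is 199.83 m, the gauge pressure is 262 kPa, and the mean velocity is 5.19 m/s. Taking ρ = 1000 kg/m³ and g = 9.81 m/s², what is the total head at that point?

Pressure head ψ = P/(ρg) = 262×1000 / (1000 × 9.81) = 26.71 m.
Velocity head = v²/(2g) = 5.19² / (2 × 9.81) = 1.373 m.
h = z + ψ + v²/(2g) = 199.83 + 26.71 + 1.373 = 227.91 m.

h ≈ 227.91 m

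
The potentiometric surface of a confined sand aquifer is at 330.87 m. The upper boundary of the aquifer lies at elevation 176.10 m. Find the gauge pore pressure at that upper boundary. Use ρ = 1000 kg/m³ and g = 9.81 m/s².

P ≈ 1520 kPa

Pressure head at the aquifer top: ψ = h − z = 330.87 − 176.10 = 154.77 m.
P = ρgψ = 1000 × 9.81 × 154.77 = 1518294 Pa ≈ 1520 kPa.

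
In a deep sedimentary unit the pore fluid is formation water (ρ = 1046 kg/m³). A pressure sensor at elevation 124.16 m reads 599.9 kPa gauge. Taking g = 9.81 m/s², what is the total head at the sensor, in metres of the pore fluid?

ψ = P/(ρg) = 599.9×1000 / (1046 × 9.81) = 58.46 m.
h = z + ψ = 124.16 + 58.46 = 182.62 m.

h ≈ 182.62 m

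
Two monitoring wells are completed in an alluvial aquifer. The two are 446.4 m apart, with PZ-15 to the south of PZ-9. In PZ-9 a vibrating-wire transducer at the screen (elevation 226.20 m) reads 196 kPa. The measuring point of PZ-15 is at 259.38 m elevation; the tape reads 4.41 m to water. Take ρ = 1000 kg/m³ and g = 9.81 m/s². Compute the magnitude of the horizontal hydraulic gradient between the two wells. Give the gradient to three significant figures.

i ≈ 0.0197

Pressure head at PZ-9: ψ = P/(ρg) = 196×1000 / (1000 × 9.81) = 19.98 m.
Total head at PZ-9: h = z + ψ = 226.20 + 19.98 = 246.18 m.
Total head at PZ-15: h = 259.38 − 4.41 = 254.97 m.
Head difference: h(PZ-9) − h(PZ-15) = 246.18 − 254.97 = -8.79 m.
Hydraulic gradient: i = |Δh| / L = 8.79 / 446.4 = 0.0197.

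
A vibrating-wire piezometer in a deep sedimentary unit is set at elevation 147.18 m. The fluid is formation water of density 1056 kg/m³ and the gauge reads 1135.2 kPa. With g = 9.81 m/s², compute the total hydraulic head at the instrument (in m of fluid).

ψ = P/(ρg) = 1135.2×1000 / (1056 × 9.81) = 109.58 m.
h = z + ψ = 147.18 + 109.58 = 256.76 m.

h ≈ 256.76 m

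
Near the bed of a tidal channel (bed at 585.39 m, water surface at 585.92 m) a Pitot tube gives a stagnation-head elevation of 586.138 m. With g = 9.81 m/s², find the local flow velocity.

v ≈ 2.07 m/s

Near the bed, under hydrostatic conditions, the piezometric head (z + ψ) equals the free-surface elevation, 585.92 m.
Velocity head = total − piezometric = 586.138 − 585.92 = 0.218 m.
v = √(2g·h_v) = √(2 × 9.81 × 0.218) = 2.07 m/s.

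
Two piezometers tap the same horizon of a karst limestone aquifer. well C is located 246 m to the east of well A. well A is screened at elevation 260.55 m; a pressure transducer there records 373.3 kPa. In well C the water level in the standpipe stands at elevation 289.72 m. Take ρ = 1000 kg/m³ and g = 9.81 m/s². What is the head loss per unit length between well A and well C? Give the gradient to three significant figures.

Pressure head at well A: ψ = P/(ρg) = 373.3×1000 / (1000 × 9.81) = 38.05 m.
Total head at well A: h = z + ψ = 260.55 + 38.05 = 298.60 m.
Total head at well C: h = 289.72 m (water level in the piezometer is the total head).
Head difference: h(well A) − h(well C) = 298.60 − 289.72 = 8.88 m.
Hydraulic gradient: i = |Δh| / L = 8.88 / 246 = 0.0361.

i ≈ 0.0361 m/m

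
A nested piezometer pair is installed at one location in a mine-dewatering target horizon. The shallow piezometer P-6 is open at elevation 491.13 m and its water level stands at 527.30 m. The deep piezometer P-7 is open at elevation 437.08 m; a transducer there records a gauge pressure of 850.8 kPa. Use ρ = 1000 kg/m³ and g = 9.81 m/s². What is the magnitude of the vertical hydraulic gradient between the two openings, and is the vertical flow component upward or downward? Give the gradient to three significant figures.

|i_v| ≈ 0.0646; vertical flow is downward

Total head at P-6: h = 527.30 m (water level in the standpipe).
Pressure head at P-7: ψ = P/(ρg) = 850.8×1000 / (1000 × 9.81) = 86.73 m.
Total head at P-7: h = z + ψ = 437.08 + 86.73 = 523.81 m.
Δh = h(P-6) − h(P-7) = 527.30 − 523.81 = 3.49 m.
Vertical separation Δz = 491.13 − 437.08 = 54.05 m.
|i_v| = |Δh| / Δz = 3.49 / 54.05 = 0.0646.
Head is higher in the shallow piezometer, so vertical flow is downward (recharge condition).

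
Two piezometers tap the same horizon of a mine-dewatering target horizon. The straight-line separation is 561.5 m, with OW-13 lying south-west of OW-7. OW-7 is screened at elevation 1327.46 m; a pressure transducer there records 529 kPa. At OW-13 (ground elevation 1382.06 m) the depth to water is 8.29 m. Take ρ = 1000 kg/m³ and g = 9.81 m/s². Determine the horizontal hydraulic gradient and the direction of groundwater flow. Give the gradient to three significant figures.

Pressure head at OW-7: ψ = P/(ρg) = 529×1000 / (1000 × 9.81) = 53.92 m.
Total head at OW-7: h = z + ψ = 1327.46 + 53.92 = 1381.38 m.
Total head at OW-13: h = 1382.06 − 8.29 = 1373.77 m.
Head difference: h(OW-7) − h(OW-13) = 1381.38 − 1373.77 = 7.61 m.
Hydraulic gradient: i = |Δh| / L = 7.61 / 561.5 = 0.0136.
Flow is from higher to lower head: from OW-7 toward OW-13, i.e. toward the south-west.

i ≈ 0.0136; groundwater flows toward the south-west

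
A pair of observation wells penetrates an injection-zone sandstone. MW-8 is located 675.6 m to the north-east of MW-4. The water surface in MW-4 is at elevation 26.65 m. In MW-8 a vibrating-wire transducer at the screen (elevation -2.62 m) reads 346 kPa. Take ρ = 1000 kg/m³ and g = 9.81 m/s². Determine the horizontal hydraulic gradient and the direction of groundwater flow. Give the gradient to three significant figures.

Total head at MW-4: h = 26.65 m (water level in the piezometer is the total head).
Pressure head at MW-8: ψ = P/(ρg) = 346×1000 / (1000 × 9.81) = 35.27 m.
Total head at MW-8: h = z + ψ = -2.62 + 35.27 = 32.65 m.
Head difference: h(MW-4) − h(MW-8) = 26.65 − 32.65 = -6.00 m.
Hydraulic gradient: i = |Δh| / L = 6.00 / 675.6 = 0.00888.
Flow is from higher to lower head: from MW-8 toward MW-4, i.e. toward the south-west.

i ≈ 0.00888; groundwater flows toward the south-west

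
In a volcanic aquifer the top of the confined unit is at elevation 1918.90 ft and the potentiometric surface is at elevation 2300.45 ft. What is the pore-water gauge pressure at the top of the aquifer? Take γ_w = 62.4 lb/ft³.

P ≈ 165 psi

Pressure head at the aquifer top: ψ = h − z = 2300.45 − 1918.90 = 381.55 ft.
P = γψ/144 = 62.4 × 381.55 / 144 = 165 psi.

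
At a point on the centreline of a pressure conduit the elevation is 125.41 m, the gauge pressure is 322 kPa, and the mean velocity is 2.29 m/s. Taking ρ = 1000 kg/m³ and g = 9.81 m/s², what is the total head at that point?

h ≈ 158.50 m

Pressure head ψ = P/(ρg) = 322×1000 / (1000 × 9.81) = 32.82 m.
Velocity head = v²/(2g) = 2.29² / (2 × 9.81) = 0.267 m.
h = z + ψ + v²/(2g) = 125.41 + 32.82 + 0.267 = 158.50 m.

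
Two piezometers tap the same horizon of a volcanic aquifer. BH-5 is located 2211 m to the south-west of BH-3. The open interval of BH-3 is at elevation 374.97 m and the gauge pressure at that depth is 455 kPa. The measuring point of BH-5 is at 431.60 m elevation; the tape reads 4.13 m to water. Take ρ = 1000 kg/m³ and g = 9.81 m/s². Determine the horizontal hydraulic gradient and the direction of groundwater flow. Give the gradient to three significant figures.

i ≈ 0.00277; groundwater flows toward the north-east

Pressure head at BH-3: ψ = P/(ρg) = 455×1000 / (1000 × 9.81) = 46.38 m.
Total head at BH-3: h = z + ψ = 374.97 + 46.38 = 421.35 m.
Total head at BH-5: h = 431.60 − 4.13 = 427.47 m.
Head difference: h(BH-3) − h(BH-5) = 421.35 − 427.47 = -6.12 m.
Hydraulic gradient: i = |Δh| / L = 6.12 / 2211 = 0.00277.
Flow is from higher to lower head: from BH-5 toward BH-3, i.e. toward the north-east.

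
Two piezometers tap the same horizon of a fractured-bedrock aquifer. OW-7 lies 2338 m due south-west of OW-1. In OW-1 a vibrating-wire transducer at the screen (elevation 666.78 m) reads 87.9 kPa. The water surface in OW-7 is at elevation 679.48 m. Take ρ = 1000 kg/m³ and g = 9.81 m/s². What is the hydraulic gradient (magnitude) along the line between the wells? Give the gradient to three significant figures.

Pressure head at OW-1: ψ = P/(ρg) = 87.9×1000 / (1000 × 9.81) = 8.96 m.
Total head at OW-1: h = z + ψ = 666.78 + 8.96 = 675.74 m.
Total head at OW-7: h = 679.48 m (water level in the piezometer is the total head).
Head difference: h(OW-1) − h(OW-7) = 675.74 − 679.48 = -3.74 m.
Hydraulic gradient: i = |Δh| / L = 3.74 / 2338 = 0.00160.

i ≈ 0.00160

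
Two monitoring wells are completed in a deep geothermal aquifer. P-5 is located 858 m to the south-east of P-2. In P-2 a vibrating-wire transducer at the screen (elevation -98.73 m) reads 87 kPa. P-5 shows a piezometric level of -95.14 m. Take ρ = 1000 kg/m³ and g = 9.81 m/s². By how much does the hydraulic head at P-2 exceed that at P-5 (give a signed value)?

Pressure head at P-2: ψ = P/(ρg) = 87×1000 / (1000 × 9.81) = 8.87 m.
Total head at P-2: h = z + ψ = -98.73 + 8.87 = -89.86 m.
Total head at P-5: h = -95.14 m (water level in the piezometer is the total head).
Head difference: h(P-2) − h(P-5) = -89.86 − (-95.14) = 5.28 m.

Δh ≈ 5.28 m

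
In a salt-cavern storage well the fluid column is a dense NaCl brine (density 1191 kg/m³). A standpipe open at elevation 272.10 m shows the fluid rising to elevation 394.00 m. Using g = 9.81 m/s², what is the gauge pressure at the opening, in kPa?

Pressure head ψ = h − z = 394.00 − 272.10 = 121.90 m.
P = ρgψ = 1191 × 9.81 × 121.90 = 1424244 Pa ≈ 1420 kPa.

P ≈ 1420 kPa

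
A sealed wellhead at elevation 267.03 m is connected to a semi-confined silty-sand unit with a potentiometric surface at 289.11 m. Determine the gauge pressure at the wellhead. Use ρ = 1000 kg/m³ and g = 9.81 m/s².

P ≈ 217 kPa

Head above the cap: Δh = 289.11 − 267.03 = 22.08 m.
P = ρgΔh = 1000 × 9.81 × 22.08 = 216605 Pa ≈ 217 kPa.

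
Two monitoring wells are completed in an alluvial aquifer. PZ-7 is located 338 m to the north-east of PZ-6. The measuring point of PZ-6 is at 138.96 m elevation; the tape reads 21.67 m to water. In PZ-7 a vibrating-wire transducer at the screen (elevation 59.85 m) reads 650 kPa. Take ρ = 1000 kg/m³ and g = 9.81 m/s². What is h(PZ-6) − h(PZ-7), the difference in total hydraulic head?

Total head at PZ-6: h = 138.96 − 21.67 = 117.29 m.
Pressure head at PZ-7: ψ = P/(ρg) = 650×1000 / (1000 × 9.81) = 66.26 m.
Total head at PZ-7: h = z + ψ = 59.85 + 66.26 = 126.11 m.
Head difference: h(PZ-6) − h(PZ-7) = 117.29 − 126.11 = -8.82 m.

Δh ≈ -8.82 m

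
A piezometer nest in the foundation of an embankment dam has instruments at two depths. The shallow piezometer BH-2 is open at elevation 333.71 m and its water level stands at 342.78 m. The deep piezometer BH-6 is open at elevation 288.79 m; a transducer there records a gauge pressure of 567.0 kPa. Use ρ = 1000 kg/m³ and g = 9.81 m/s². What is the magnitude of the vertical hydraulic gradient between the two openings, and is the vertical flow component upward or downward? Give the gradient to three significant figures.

|i_v| ≈ 0.0848; vertical flow is upward

Total head at BH-2: h = 342.78 m (water level in the standpipe).
Pressure head at BH-6: ψ = P/(ρg) = 567.0×1000 / (1000 × 9.81) = 57.80 m.
Total head at BH-6: h = z + ψ = 288.79 + 57.80 = 346.59 m.
Δh = h(BH-2) − h(BH-6) = 342.78 − 346.59 = -3.81 m.
Vertical separation Δz = 333.71 − 288.79 = 44.92 m.
|i_v| = |Δh| / Δz = 3.81 / 44.92 = 0.0848.
Head is higher in the deep piezometer, so vertical flow is upward (discharge condition).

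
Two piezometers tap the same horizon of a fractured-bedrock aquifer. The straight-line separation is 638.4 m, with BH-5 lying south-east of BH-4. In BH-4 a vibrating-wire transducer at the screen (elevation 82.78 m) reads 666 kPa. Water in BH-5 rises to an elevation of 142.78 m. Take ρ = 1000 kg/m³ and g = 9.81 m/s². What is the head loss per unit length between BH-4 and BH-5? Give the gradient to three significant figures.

Pressure head at BH-4: ψ = P/(ρg) = 666×1000 / (1000 × 9.81) = 67.89 m.
Total head at BH-4: h = z + ψ = 82.78 + 67.89 = 150.67 m.
Total head at BH-5: h = 142.78 m (water level in the piezometer is the total head).
Head difference: h(BH-4) − h(BH-5) = 150.67 − 142.78 = 7.89 m.
Hydraulic gradient: i = |Δh| / L = 7.89 / 638.4 = 0.0124.

i ≈ 0.0124 m/m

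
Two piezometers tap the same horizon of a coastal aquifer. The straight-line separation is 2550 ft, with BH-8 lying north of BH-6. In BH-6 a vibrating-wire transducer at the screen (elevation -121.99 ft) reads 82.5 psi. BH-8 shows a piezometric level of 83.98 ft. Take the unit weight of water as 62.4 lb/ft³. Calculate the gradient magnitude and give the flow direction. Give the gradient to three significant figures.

Pressure head at BH-6: ψ = 144·P/γ = 144 × 82.5 / 62.4 = 190.38 ft.
Total head at BH-6: h = z + ψ = -121.99 + 190.38 = 68.39 ft.
Total head at BH-8: h = 83.98 ft (water level in the piezometer is the total head).
Head difference: h(BH-6) − h(BH-8) = 68.39 − 83.98 = -15.59 ft.
Hydraulic gradient: i = |Δh| / L = 15.59 / 2550 = 0.00611.
Flow is from higher to lower head: from BH-8 toward BH-6, i.e. toward the south.

i ≈ 0.00611; groundwater flows toward the south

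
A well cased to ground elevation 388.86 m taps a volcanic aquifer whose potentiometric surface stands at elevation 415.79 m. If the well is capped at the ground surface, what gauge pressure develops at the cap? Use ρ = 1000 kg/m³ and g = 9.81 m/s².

P ≈ 264 kPa

Head above the cap: Δh = 415.79 − 388.86 = 26.93 m.
P = ρgΔh = 1000 × 9.81 × 26.93 = 264183 Pa ≈ 264 kPa.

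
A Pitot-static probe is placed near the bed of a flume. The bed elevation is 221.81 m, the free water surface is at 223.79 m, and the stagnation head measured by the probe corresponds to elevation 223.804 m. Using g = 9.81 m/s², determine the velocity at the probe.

Near the bed, under hydrostatic conditions, the piezometric head (z + ψ) equals the free-surface elevation, 223.79 m.
Velocity head = total − piezometric = 223.804 − 223.79 = 0.014 m.
v = √(2g·h_v) = √(2 × 9.81 × 0.014) = 0.524 m/s.

v ≈ 0.524 m/s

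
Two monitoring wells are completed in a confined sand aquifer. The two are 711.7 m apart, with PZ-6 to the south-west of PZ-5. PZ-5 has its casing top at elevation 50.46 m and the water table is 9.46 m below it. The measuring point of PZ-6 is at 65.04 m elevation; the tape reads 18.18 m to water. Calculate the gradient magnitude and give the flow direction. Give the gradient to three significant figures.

Total head at PZ-5: h = 50.46 − 9.46 = 41.00 m.
Total head at PZ-6: h = 65.04 − 18.18 = 46.86 m.
Head difference: h(PZ-5) − h(PZ-6) = 41.00 − 46.86 = -5.86 m.
Hydraulic gradient: i = |Δh| / L = 5.86 / 711.7 = 0.00823.
Flow is from higher to lower head: from PZ-6 toward PZ-5, i.e. toward the north-east.

i ≈ 0.00823; groundwater flows toward the north-east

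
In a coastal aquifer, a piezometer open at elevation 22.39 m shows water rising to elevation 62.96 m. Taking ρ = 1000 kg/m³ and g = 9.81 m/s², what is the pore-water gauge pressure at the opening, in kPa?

Pressure head ψ = h − z = 62.96 − 22.39 = 40.57 m.
P = ρgψ = 1000 × 9.81 × 40.57 = 397992 Pa ≈ 398 kPa.

P ≈ 398 kPa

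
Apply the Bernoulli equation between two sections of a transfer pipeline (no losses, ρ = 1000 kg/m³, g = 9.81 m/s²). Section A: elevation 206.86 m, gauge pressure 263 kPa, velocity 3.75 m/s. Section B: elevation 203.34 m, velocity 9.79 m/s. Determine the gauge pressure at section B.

Pressure head at A: ψ₁ = P₁/(ρg) = 263×1000 / (1000 × 9.81) = 26.81 m.
Velocity heads: v₁²/2g = 3.75²/19.62 = 0.717 m; v₂²/2g = 9.79²/19.62 = 4.885 m.
Total head H = z₁ + ψ₁ + v₁²/2g = 206.86 + 26.81 + 0.717 = 234.39 m.
ψ₂ = H − z₂ − v₂²/2g = 234.39 − 203.34 − 4.885 = 26.16 m.
P₂ = ρgψ₂ = 1000 × 9.81 × 26.16 ≈ 257 kPa.

P₂ ≈ 257 kPa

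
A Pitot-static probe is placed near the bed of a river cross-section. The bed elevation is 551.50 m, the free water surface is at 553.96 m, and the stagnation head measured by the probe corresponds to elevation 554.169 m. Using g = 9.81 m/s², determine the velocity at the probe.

v ≈ 2.02 m/s

Near the bed, under hydrostatic conditions, the piezometric head (z + ψ) equals the free-surface elevation, 553.96 m.
Velocity head = total − piezometric = 554.169 − 553.96 = 0.209 m.
v = √(2g·h_v) = √(2 × 9.81 × 0.209) = 2.02 m/s.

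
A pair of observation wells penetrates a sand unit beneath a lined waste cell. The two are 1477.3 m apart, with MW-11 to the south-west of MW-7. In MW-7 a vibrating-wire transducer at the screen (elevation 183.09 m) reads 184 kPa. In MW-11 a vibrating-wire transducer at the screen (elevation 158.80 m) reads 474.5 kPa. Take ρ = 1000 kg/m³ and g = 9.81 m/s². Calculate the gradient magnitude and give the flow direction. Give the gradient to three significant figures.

Pressure head at MW-7: ψ = P/(ρg) = 184×1000 / (1000 × 9.81) = 18.76 m.
Total head at MW-7: h = z + ψ = 183.09 + 18.76 = 201.85 m.
Pressure head at MW-11: ψ = P/(ρg) = 474.5×1000 / (1000 × 9.81) = 48.37 m.
Total head at MW-11: h = z + ψ = 158.80 + 48.37 = 207.17 m.
Head difference: h(MW-7) − h(MW-11) = 201.85 − 207.17 = -5.32 m.
Hydraulic gradient: i = |Δh| / L = 5.32 / 1477.3 = 0.00360.
Flow is from higher to lower head: from MW-11 toward MW-7, i.e. toward the north-east.

i ≈ 0.00360; groundwater flows toward the north-east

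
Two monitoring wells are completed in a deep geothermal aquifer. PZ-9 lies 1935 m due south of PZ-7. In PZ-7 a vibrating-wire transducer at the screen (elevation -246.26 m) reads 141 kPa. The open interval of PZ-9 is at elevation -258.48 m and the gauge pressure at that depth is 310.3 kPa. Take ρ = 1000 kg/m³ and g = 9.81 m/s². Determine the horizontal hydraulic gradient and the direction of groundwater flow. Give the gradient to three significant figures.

i ≈ 0.00260; groundwater flows toward the north

Pressure head at PZ-7: ψ = P/(ρg) = 141×1000 / (1000 × 9.81) = 14.37 m.
Total head at PZ-7: h = z + ψ = -246.26 + 14.37 = -231.89 m.
Pressure head at PZ-9: ψ = P/(ρg) = 310.3×1000 / (1000 × 9.81) = 31.63 m.
Total head at PZ-9: h = z + ψ = -258.48 + 31.63 = -226.85 m.
Head difference: h(PZ-7) − h(PZ-9) = -231.89 − (-226.85) = -5.04 m.
Hydraulic gradient: i = |Δh| / L = 5.04 / 1935 = 0.00260.
Flow is from higher to lower head: from PZ-9 toward PZ-7, i.e. toward the north.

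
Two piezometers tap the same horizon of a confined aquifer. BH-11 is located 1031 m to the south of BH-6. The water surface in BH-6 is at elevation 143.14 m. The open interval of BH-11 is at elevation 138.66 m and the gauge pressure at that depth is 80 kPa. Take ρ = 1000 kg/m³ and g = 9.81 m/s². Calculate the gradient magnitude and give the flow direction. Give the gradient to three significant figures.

i ≈ 0.00356; groundwater flows toward the north

Total head at BH-6: h = 143.14 m (water level in the piezometer is the total head).
Pressure head at BH-11: ψ = P/(ρg) = 80×1000 / (1000 × 9.81) = 8.15 m.
Total head at BH-11: h = z + ψ = 138.66 + 8.15 = 146.81 m.
Head difference: h(BH-6) − h(BH-11) = 143.14 − 146.81 = -3.67 m.
Hydraulic gradient: i = |Δh| / L = 3.67 / 1031 = 0.00356.
Flow is from higher to lower head: from BH-11 toward BH-6, i.e. toward the north.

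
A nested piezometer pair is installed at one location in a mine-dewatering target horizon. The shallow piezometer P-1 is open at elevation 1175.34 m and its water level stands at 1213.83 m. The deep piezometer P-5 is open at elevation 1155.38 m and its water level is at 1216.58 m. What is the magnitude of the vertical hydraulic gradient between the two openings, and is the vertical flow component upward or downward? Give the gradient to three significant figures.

Total head at P-1: h = 1213.83 m (water level in the standpipe).
Total head at P-5: h = 1216.58 m.
Δh = h(P-1) − h(P-5) = 1213.83 − 1216.58 = -2.75 m.
Vertical separation Δz = 1175.34 − 1155.38 = 19.96 m.
|i_v| = |Δh| / Δz = 2.75 / 19.96 = 0.138.
Head is higher in the deep piezometer, so vertical flow is upward (discharge condition).

|i_v| ≈ 0.138; vertical flow is upward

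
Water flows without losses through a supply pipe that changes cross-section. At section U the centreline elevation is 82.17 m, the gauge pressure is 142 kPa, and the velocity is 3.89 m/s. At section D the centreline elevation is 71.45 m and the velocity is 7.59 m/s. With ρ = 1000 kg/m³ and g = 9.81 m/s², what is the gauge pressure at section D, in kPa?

Pressure head at U: ψ₁ = P₁/(ρg) = 142×1000 / (1000 × 9.81) = 14.48 m.
Velocity heads: v₁²/2g = 3.89²/19.62 = 0.771 m; v₂²/2g = 7.59²/19.62 = 2.936 m.
Total head H = z₁ + ψ₁ + v₁²/2g = 82.17 + 14.48 + 0.771 = 97.42 m.
ψ₂ = H − z₂ − v₂²/2g = 97.42 − 71.45 − 2.936 = 23.03 m.
P₂ = ρgψ₂ = 1000 × 9.81 × 23.03 ≈ 226 kPa.

P₂ ≈ 226 kPa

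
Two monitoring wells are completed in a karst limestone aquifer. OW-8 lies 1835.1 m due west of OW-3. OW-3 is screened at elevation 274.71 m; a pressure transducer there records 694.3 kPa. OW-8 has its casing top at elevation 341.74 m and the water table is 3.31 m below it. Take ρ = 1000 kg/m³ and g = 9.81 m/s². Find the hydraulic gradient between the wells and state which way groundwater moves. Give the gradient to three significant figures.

Pressure head at OW-3: ψ = P/(ρg) = 694.3×1000 / (1000 × 9.81) = 70.77 m.
Total head at OW-3: h = z + ψ = 274.71 + 70.77 = 345.48 m.
Total head at OW-8: h = 341.74 − 3.31 = 338.43 m.
Head difference: h(OW-3) − h(OW-8) = 345.48 − 338.43 = 7.05 m.
Hydraulic gradient: i = |Δh| / L = 7.05 / 1835.1 = 0.00384.
Flow is from higher to lower head: from OW-3 toward OW-8, i.e. toward the west.

i ≈ 0.00384; groundwater flows toward the west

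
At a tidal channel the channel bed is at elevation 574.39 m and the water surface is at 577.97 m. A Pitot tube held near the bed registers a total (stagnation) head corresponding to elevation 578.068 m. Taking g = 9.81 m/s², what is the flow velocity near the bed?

v ≈ 1.39 m/s

Near the bed, under hydrostatic conditions, the piezometric head (z + ψ) equals the free-surface elevation, 577.97 m.
Velocity head = total − piezometric = 578.068 − 577.97 = 0.098 m.
v = √(2g·h_v) = √(2 × 9.81 × 0.098) = 1.39 m/s.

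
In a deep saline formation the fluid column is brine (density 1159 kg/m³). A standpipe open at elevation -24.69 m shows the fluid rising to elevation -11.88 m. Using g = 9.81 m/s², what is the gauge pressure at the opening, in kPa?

Pressure head ψ = h − z = -11.88 − (-24.69) = 12.81 m.
P = ρgψ = 1159 × 9.81 × 12.81 = 145647 Pa ≈ 146 kPa.

P ≈ 146 kPa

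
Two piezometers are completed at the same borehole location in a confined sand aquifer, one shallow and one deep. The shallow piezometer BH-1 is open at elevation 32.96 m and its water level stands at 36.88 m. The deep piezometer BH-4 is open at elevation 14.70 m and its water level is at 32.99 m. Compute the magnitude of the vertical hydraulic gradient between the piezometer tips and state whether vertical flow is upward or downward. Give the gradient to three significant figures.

|i_v| ≈ 0.213; vertical flow is downward

Total head at BH-1: h = 36.88 m (water level in the standpipe).
Total head at BH-4: h = 32.99 m.
Δh = h(BH-1) − h(BH-4) = 36.88 − 32.99 = 3.89 m.
Vertical separation Δz = 32.96 − 14.70 = 18.26 m.
|i_v| = |Δh| / Δz = 3.89 / 18.26 = 0.213.
Head is higher in the shallow piezometer, so vertical flow is downward (recharge condition).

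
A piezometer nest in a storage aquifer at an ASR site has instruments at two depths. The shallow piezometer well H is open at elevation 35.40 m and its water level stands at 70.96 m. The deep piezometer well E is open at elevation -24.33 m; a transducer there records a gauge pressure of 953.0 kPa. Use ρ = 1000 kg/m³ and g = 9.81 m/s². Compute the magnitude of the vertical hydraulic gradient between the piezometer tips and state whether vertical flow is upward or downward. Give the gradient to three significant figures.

|i_v| ≈ 0.0311; vertical flow is upward

Total head at well H: h = 70.96 m (water level in the standpipe).
Pressure head at well E: ψ = P/(ρg) = 953.0×1000 / (1000 × 9.81) = 97.15 m.
Total head at well E: h = z + ψ = -24.33 + 97.15 = 72.82 m.
Δh = h(well H) − h(well E) = 70.96 − 72.82 = -1.86 m.
Vertical separation Δz = 35.40 − (-24.33) = 59.73 m.
|i_v| = |Δh| / Δz = 1.86 / 59.73 = 0.0311.
Head is higher in the deep piezometer, so vertical flow is upward (discharge condition).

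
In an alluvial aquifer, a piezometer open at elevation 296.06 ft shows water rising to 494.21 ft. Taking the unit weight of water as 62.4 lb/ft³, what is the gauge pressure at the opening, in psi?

Pressure head ψ = h − z = 494.21 − 296.06 = 198.15 ft.
P = γ·ψ / 144 = 62.4 × 198.15 / 144 = 85.9 psi.

P ≈ 85.9 psi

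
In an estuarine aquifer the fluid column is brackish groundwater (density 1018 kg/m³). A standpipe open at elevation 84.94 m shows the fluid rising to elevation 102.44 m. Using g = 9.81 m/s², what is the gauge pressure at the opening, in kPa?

P ≈ 175 kPa

Pressure head ψ = h − z = 102.44 − 84.94 = 17.50 m.
P = ρgψ = 1018 × 9.81 × 17.50 = 174765 Pa ≈ 175 kPa.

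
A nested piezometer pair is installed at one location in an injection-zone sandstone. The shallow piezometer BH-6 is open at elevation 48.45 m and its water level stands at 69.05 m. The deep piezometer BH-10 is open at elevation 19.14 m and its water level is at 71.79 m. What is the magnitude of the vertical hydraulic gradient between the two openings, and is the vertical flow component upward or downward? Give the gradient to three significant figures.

|i_v| ≈ 0.0935; vertical flow is upward

Total head at BH-6: h = 69.05 m (water level in the standpipe).
Total head at BH-10: h = 71.79 m.
Δh = h(BH-6) − h(BH-10) = 69.05 − 71.79 = -2.74 m.
Vertical separation Δz = 48.45 − 19.14 = 29.31 m.
|i_v| = |Δh| / Δz = 2.74 / 29.31 = 0.0935.
Head is higher in the deep piezometer, so vertical flow is upward (discharge condition).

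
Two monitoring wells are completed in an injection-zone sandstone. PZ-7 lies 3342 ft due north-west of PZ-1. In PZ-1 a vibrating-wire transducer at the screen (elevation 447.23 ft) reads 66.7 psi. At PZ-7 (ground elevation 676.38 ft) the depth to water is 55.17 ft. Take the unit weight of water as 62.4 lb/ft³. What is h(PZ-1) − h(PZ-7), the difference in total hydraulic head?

Pressure head at PZ-1: ψ = 144·P/γ = 144 × 66.7 / 62.4 = 153.92 ft.
Total head at PZ-1: h = z + ψ = 447.23 + 153.92 = 601.15 ft.
Total head at PZ-7: h = 676.38 − 55.17 = 621.21 ft.
Head difference: h(PZ-1) − h(PZ-7) = 601.15 − 621.21 = -20.06 ft.

Δh ≈ -20.06 ft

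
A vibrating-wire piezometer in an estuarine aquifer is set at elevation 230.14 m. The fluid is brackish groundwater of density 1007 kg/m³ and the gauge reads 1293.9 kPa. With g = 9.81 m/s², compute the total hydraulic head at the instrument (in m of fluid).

h ≈ 361.12 m

ψ = P/(ρg) = 1293.9×1000 / (1007 × 9.81) = 130.98 m.
h = z + ψ = 230.14 + 130.98 = 361.12 m.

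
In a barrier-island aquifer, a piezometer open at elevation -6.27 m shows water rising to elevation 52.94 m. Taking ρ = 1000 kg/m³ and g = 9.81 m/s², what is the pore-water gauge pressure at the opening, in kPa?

P ≈ 581 kPa

Pressure head ψ = h − z = 52.94 − (-6.27) = 59.21 m.
P = ρgψ = 1000 × 9.81 × 59.21 = 580850 Pa ≈ 581 kPa.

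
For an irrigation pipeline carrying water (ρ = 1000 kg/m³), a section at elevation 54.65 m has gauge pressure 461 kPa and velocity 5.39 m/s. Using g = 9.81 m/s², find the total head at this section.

Pressure head ψ = P/(ρg) = 461×1000 / (1000 × 9.81) = 46.99 m.
Velocity head = v²/(2g) = 5.39² / (2 × 9.81) = 1.481 m.
h = z + ψ + v²/(2g) = 54.65 + 46.99 + 1.481 = 103.12 m.

h ≈ 103.12 m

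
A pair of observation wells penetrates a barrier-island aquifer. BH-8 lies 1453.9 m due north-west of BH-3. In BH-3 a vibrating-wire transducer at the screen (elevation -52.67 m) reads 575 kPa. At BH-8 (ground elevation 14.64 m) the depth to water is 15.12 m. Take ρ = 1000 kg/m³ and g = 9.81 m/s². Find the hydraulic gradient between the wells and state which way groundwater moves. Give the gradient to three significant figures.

i ≈ 0.00442; groundwater flows toward the north-west

Pressure head at BH-3: ψ = P/(ρg) = 575×1000 / (1000 × 9.81) = 58.61 m.
Total head at BH-3: h = z + ψ = -52.67 + 58.61 = 5.94 m.
Total head at BH-8: h = 14.64 − 15.12 = -0.48 m.
Head difference: h(BH-3) − h(BH-8) = 5.94 − (-0.48) = 6.42 m.
Hydraulic gradient: i = |Δh| / L = 6.42 / 1453.9 = 0.00442.
Flow is from higher to lower head: from BH-3 toward BH-8, i.e. toward the north-west.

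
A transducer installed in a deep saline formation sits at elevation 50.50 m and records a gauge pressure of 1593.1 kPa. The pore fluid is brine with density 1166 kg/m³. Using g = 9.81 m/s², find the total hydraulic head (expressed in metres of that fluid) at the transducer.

h ≈ 189.78 m

ψ = P/(ρg) = 1593.1×1000 / (1166 × 9.81) = 139.28 m.
h = z + ψ = 50.50 + 139.28 = 189.78 m.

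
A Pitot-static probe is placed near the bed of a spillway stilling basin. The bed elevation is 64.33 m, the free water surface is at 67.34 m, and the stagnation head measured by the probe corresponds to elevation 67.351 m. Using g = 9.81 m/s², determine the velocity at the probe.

Near the bed, under hydrostatic conditions, the piezometric head (z + ψ) equals the free-surface elevation, 67.34 m.
Velocity head = total − piezometric = 67.351 − 67.34 = 0.011 m.
v = √(2g·h_v) = √(2 × 9.81 × 0.011) = 0.465 m/s.

v ≈ 0.465 m/s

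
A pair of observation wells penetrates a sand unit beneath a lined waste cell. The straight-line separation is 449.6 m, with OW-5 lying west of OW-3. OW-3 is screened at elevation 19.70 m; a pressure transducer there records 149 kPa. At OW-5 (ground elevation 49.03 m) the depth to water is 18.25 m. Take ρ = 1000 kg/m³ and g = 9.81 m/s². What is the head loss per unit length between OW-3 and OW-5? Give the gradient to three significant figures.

Pressure head at OW-3: ψ = P/(ρg) = 149×1000 / (1000 × 9.81) = 15.19 m.
Total head at OW-3: h = z + ψ = 19.70 + 15.19 = 34.89 m.
Total head at OW-5: h = 49.03 − 18.25 = 30.78 m.
Head difference: h(OW-3) − h(OW-5) = 34.89 − 30.78 = 4.11 m.
Hydraulic gradient: i = |Δh| / L = 4.11 / 449.6 = 0.00914.

i ≈ 0.00914 m/m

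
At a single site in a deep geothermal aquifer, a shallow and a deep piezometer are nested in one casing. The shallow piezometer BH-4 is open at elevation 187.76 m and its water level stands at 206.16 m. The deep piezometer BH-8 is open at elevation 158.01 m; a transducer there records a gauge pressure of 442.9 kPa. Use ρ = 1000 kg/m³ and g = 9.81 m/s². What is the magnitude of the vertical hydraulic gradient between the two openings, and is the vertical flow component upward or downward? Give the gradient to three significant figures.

Total head at BH-4: h = 206.16 m (water level in the standpipe).
Pressure head at BH-8: ψ = P/(ρg) = 442.9×1000 / (1000 × 9.81) = 45.15 m.
Total head at BH-8: h = z + ψ = 158.01 + 45.15 = 203.16 m.
Δh = h(BH-4) − h(BH-8) = 206.16 − 203.16 = 3.00 m.
Vertical separation Δz = 187.76 − 158.01 = 29.75 m.
|i_v| = |Δh| / Δz = 3.00 / 29.75 = 0.101.
Head is higher in the shallow piezometer, so vertical flow is downward (recharge condition).

|i_v| ≈ 0.101; vertical flow is downward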